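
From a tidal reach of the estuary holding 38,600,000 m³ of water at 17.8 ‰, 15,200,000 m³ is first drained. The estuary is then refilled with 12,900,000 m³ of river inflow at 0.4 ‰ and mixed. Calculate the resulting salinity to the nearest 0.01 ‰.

11.62 ‰

Remaining after removal: 23,400,000 m³ at 17.8 ‰ (salt = 416,520,000)
After addition: salt = 416,520,000 + 12,900,000×0.4 = 421,680,000; volume = 36,300,000 m³
S = 421,680,000 / 36,300,000 = 11.6165 ‰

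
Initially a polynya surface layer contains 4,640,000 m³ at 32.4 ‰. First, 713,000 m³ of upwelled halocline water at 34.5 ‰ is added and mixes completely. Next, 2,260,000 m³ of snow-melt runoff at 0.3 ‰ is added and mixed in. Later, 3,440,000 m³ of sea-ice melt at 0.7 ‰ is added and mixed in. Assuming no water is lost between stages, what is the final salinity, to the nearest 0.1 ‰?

Salt balance:
Initial salt = 4,640,000×32.4 = 150,336,000
After stage 1: salt = 150,336,000 + 713,000×34.5 = 174,934,500; volume = 5,353,000 m³; S = 32.68 ‰
After stage 2: salt = 174,934,500 + 2,260,000×0.3 = 175,612,500; volume = 7,613,000 m³; S = 23.067 ‰
After stage 3: salt = 175,612,500 + 3,440,000×0.7 = 178,020,500; volume = 11,053,000 m³
S = 178,020,500 / 11,053,000 = 16.1061 ‰

16.1 ‰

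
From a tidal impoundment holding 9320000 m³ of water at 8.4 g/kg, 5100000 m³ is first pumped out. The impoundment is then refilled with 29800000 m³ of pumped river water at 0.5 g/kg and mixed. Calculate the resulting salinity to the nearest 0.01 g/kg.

Remaining after removal: 4,220,000 m³ at 8.4 g/kg (salt = 35,448,000)
After addition: salt = 35,448,000 + 29,800,000×0.5 = 50,348,000; volume = 34,020,000 m³
S = 50,348,000 / 34,020,000 = 1.48 g/kg

1.48 g/kg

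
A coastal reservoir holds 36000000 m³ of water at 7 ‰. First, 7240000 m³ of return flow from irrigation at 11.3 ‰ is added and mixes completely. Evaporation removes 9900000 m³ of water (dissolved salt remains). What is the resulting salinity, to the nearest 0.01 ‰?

10.01 ‰

After mixing: salt = 36,000,000×7 + 7,240,000×11.3 = 333,812,000; volume = 43,240,000 m³
After evaporation: salt unchanged = 333,812,000; volume = 43,240,000 − 9,900,000 = 33,340,000 m³
S = 333,812,000 / 33,340,000 = 10.0124 ‰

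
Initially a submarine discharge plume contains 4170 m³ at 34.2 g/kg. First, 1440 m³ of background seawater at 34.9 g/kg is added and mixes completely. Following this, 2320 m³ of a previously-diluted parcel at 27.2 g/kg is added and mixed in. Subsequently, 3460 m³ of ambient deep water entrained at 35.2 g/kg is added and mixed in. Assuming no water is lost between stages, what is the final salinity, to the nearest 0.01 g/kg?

33.17 g/kg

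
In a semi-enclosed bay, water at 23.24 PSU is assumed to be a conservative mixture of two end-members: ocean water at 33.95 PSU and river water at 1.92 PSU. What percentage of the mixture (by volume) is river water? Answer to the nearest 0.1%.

33.4%

Let f be the freshwater fraction. Salt balance per unit volume:
f×1.92 + (1−f)×33.95 = 23.24
f = (33.95 − 23.24) / (33.95 − 1.92) = 10.71/32.03 = 0.3344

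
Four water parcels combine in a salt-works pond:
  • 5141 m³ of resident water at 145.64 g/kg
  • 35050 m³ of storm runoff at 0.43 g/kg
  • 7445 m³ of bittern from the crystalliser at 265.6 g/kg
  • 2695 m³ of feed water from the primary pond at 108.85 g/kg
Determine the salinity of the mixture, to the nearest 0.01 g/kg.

60.29 g/kg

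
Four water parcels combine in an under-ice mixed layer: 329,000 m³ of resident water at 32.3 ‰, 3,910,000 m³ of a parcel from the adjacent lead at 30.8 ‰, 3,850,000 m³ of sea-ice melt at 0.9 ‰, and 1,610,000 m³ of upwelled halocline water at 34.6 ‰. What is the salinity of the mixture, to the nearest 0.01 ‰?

19.61 ‰

Weighted by volume,
salt = 329,000×32.3 + 3,910,000×30.8 + 3,850,000×0.9 + 1,610,000×34.6 = 10,626,700 + 120,428,000 + 3,465,000 + 55,706,000 = 190,225,700
volume = 329,000 + 3,910,000 + 3,850,000 + 1,610,000 = 9,699,000 m³
S = 190,225,700 / 9,699,000 = 19.6129 ‰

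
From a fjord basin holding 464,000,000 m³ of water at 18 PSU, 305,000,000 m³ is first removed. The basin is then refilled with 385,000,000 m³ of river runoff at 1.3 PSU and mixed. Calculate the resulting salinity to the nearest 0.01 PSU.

6.18 PSU

Remaining after removal: 159,000,000 m³ at 18 PSU (salt = 2,862,000,000)
After addition: salt = 2,862,000,000 + 385,000,000×1.3 = 3,362,500,000; volume = 544,000,000 m³
S = 3,362,500,000 / 544,000,000 = 6.1811 PSU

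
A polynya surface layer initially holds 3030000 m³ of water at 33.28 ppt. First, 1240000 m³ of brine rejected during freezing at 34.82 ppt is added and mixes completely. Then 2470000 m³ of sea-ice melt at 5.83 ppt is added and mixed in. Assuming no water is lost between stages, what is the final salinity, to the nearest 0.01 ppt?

23.50 ppt

Mass of salt is conserved:
Initial salt = 3,030,000×33.28 = 100,838,400
After stage 1: salt = 100,838,400 + 1,240,000×34.82 = 144,015,200; volume = 4,270,000 m³; S = 33.727 ppt
After stage 2: salt = 144,015,200 + 2,470,000×5.83 = 158,415,300; volume = 6,740,000 m³
S = 158,415,300 / 6,740,000 = 23.5038 ppt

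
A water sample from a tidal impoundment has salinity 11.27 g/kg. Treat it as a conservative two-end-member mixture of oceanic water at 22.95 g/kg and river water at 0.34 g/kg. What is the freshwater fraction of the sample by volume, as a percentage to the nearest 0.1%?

51.7%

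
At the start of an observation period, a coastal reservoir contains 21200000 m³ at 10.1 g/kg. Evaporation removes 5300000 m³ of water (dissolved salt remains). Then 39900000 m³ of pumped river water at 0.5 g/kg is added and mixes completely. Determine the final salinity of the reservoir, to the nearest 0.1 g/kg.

4.2 g/kg

After evaporation: salt = 21,200,000×10.1 = 214,120,000; volume = 21,200,000 − 5,300,000 = 15,900,000 m³
After mixing: salt = 214,120,000 + 39,900,000×0.5 = 234,070,000; volume = 15,900,000 + 39,900,000 = 55,800,000 m³
S = 234,070,000 / 55,800,000 = 4.1948 g/kg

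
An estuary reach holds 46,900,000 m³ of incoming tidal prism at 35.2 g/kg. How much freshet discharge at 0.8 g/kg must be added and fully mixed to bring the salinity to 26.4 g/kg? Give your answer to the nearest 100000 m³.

16100000 m³

Salt balance: 46,900,000×35.2 + V×0.8 = (46,900,000+V)×26.4
1,650,880,000 + 0.8V = 1,238,160,000 + 26.4V
412,720,000 = 25.6V
V = 16,121,875 m³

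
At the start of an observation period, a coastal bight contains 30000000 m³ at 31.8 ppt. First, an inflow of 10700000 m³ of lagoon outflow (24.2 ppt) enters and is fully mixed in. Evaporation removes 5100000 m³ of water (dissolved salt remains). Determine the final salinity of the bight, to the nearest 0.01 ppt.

After mixing: salt = 30,000,000×31.8 + 10,700,000×24.2 = 1,212,940,000; volume = 40,700,000 m³
After evaporation: salt unchanged = 1,212,940,000; volume = 40,700,000 − 5,100,000 = 35,600,000 m³
S = 1,212,940,000 / 35,600,000 = 34.0713 ppt

34.07 ppt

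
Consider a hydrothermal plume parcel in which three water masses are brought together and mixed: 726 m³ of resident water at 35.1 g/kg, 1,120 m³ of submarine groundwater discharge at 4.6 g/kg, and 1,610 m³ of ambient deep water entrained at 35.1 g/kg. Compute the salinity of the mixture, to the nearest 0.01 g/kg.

25.22 g/kg

Mass of salt is conserved:
salt = 726×35.1 + 1,120×4.6 + 1,610×35.1 = 25,482.6 + 5,152 + 56,511 = 87,145.6
volume = 726 + 1,120 + 1,610 = 3,456 m³
S = 87,145.6 / 3,456 = 25.2157 g/kg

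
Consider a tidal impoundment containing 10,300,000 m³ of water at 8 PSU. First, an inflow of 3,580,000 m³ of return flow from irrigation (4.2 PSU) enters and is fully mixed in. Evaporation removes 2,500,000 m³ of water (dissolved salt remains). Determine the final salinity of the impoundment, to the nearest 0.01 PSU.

After mixing: salt = 10,300,000×8 + 3,580,000×4.2 = 97,436,000; volume = 13,880,000 m³
After evaporation: salt unchanged = 97,436,000; volume = 13,880,000 − 2,500,000 = 11,380,000 m³
S = 97,436,000 / 11,380,000 = 8.562 PSU

8.56 PSU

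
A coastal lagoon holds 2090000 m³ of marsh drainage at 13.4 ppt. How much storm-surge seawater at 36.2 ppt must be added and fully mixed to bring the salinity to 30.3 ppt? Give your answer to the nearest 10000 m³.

Salt balance: 2,090,000×13.4 + V×36.2 = (2,090,000+V)×30.3
28,006,000 + 36.2V = 63,327,000 + 30.3V
35,321,000 = 5.9V
V = 5,986,610.17 m³

5990000 m³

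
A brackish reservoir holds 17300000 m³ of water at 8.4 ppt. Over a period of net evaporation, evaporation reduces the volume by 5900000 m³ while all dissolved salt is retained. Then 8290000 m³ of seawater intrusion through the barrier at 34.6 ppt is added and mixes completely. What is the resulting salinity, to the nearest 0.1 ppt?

21.9 ppt

After evaporation: salt = 17,300,000×8.4 = 145,320,000; volume = 17,300,000 − 5,900,000 = 11,400,000 m³
After mixing: salt = 145,320,000 + 8,290,000×34.6 = 432,154,000; volume = 11,400,000 + 8,290,000 = 19,690,000 m³
S = 432,154,000 / 19,690,000 = 21.9479 ppt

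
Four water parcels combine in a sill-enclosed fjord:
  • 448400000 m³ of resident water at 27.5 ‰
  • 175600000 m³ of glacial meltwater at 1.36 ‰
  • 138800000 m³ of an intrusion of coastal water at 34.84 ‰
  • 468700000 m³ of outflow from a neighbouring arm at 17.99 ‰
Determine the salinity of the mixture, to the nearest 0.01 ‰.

20.98 ‰

Weighted by volume,
salt = 448,400,000×27.5 + 175,600,000×1.36 + 138,800,000×34.84 + 468,700,000×17.99 = 12,331,000,000 + 238,816,000 + 4,835,792,000 + 8,431,913,000 = 25,837,521,000
volume = 448,400,000 + 175,600,000 + 138,800,000 + 468,700,000 = 1,231,500,000 m³
S = 25,837,521,000 / 1,231,500,000 = 20.9805 ‰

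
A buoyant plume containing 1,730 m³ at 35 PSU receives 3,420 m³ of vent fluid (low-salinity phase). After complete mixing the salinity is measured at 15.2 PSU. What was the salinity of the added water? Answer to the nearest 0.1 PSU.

Salt balance: 1,730×35 + 3,420×S = 5,150×15.2
60,550 + 3,420·S = 78,280
S = (78,280 − 60,550) / 3,420 = 5.1842 PSU

5.2 PSU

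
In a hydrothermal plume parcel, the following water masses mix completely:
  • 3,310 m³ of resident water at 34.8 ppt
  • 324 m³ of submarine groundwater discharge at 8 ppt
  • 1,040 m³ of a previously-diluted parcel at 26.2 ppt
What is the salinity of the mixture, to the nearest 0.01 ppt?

Total salt / total volume:
salt = 3,310×34.8 + 324×8 + 1,040×26.2 = 115,188 + 2,592 + 27,248 = 145,028
volume = 3,310 + 324 + 1,040 = 4,674 m³
S = 145,028 / 4,674 = 31.0287 ppt

31.03 ppt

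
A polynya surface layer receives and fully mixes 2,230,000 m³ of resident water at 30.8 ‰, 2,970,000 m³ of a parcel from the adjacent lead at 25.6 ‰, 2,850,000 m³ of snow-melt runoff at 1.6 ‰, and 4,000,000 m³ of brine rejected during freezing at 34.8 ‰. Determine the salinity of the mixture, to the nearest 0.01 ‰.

Weighted by volume,
salt = 2,230,000×30.8 + 2,970,000×25.6 + 2,850,000×1.6 + 4,000,000×34.8 = 68,684,000 + 76,032,000 + 4,560,000 + 139,200,000 = 288,476,000
volume = 2,230,000 + 2,970,000 + 2,850,000 + 4,000,000 = 12,050,000 m³
S = 288,476,000 / 12,050,000 = 23.9399 ‰

23.94 ‰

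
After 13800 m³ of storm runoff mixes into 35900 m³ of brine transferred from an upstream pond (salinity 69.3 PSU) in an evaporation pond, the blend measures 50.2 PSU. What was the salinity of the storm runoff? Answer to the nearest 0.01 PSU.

0.51 PSU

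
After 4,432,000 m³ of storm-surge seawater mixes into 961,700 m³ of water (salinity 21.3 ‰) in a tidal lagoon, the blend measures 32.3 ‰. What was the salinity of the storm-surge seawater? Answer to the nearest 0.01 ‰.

34.69 ‰

Salt balance: 961,700×21.3 + 4,432,000×S = 5,393,700×32.3
20,484,210 + 4,432,000·S = 174,216,510
S = (174,216,510 − 20,484,210) / 4,432,000 = 34.6869 ‰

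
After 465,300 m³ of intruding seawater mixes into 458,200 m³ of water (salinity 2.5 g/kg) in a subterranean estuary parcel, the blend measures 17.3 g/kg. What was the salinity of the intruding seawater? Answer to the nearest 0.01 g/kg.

31.87 g/kg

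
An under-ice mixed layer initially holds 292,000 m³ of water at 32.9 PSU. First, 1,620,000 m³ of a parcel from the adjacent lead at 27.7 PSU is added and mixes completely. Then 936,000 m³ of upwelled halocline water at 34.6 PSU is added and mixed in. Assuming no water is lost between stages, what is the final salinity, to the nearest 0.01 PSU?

30.50 PSU

Salt balance:
Initial salt = 292,000×32.9 = 9,606,800
After stage 1: salt = 9,606,800 + 1,620,000×27.7 = 54,480,800; volume = 1,912,000 m³; S = 28.494 PSU
After stage 2: salt = 54,480,800 + 936,000×34.6 = 86,866,400; volume = 2,848,000 m³
S = 86,866,400 / 2,848,000 = 30.5008 PSU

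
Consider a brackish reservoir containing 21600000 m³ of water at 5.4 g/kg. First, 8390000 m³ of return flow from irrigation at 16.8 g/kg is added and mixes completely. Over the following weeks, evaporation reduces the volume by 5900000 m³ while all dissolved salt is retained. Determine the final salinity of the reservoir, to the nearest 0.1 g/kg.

10.7 g/kg

After mixing: salt = 21,600,000×5.4 + 8,390,000×16.8 = 257,592,000; volume = 29,990,000 m³
After evaporation: salt unchanged = 257,592,000; volume = 29,990,000 − 5,900,000 = 24,090,000 m³
S = 257,592,000 / 24,090,000 = 10.6929 g/kg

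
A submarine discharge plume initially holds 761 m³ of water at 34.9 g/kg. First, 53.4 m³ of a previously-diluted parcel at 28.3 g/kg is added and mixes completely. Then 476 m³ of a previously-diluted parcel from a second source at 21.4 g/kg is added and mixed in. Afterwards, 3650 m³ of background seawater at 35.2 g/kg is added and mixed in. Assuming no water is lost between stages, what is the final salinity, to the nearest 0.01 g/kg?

33.75 g/kg

Conserving salt mass:
Initial salt = 761×34.9 = 26,558.9
After stage 1: salt = 26,558.9 + 53.4×28.3 = 28,070.12; volume = 814.4 m³; S = 34.467 g/kg
After stage 2: salt = 28,070.12 + 476×21.4 = 38,256.52; volume = 1,290.4 m³; S = 29.647 g/kg
After stage 3: salt = 38,256.52 + 3,650×35.2 = 166,736.52; volume = 4,940.4 m³
S = 166,736.52 / 4,940.4 = 33.7496 g/kg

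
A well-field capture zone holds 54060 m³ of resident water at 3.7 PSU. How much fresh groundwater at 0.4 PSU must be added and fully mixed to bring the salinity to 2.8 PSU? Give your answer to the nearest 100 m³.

20300 m³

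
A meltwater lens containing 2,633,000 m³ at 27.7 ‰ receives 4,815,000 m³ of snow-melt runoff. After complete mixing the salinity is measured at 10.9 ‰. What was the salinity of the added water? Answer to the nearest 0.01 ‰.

Salt balance: 2,633,000×27.7 + 4,815,000×S = 7,448,000×10.9
72,934,100 + 4,815,000·S = 81,183,200
S = (81,183,200 − 72,934,100) / 4,815,000 = 1.7132 ‰

1.71 ‰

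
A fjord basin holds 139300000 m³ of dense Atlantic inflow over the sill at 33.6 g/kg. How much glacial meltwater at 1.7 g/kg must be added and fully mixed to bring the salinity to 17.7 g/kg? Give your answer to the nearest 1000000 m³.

Salt balance: 139,300,000×33.6 + V×1.7 = (139,300,000+V)×17.7
4,680,480,000 + 1.7V = 2,465,610,000 + 17.7V
2,214,870,000 = 16V
V = 138,429,375 m³

138000000 m³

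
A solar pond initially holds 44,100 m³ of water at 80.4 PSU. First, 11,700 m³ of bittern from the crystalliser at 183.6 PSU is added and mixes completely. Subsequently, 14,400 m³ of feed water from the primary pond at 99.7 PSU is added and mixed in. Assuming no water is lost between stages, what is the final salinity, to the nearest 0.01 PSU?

101.56 PSU

Mass of salt is conserved:
Initial salt = 44,100×80.4 = 3,545,640
After stage 1: salt = 3,545,640 + 11,700×183.6 = 5,693,760; volume = 55,800 m³; S = 102.039 PSU
After stage 2: salt = 5,693,760 + 14,400×99.7 = 7,129,440; volume = 70,200 m³
S = 7,129,440 / 70,200 = 101.559 PSU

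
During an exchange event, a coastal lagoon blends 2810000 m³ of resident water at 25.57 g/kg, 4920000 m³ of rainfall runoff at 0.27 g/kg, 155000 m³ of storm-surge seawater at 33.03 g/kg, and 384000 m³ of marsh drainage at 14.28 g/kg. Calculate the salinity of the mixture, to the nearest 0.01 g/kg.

10.13 g/kg

Weighted by volume,
salt = 2,810,000×25.57 + 4,920,000×0.27 + 155,000×33.03 + 384,000×14.28 = 71,851,700 + 1,328,400 + 5,119,650 + 5,483,520 = 83,783,270
volume = 2,810,000 + 4,920,000 + 155,000 + 384,000 = 8,269,000 m³
S = 83,783,270 / 8,269,000 = 10.1322 g/kg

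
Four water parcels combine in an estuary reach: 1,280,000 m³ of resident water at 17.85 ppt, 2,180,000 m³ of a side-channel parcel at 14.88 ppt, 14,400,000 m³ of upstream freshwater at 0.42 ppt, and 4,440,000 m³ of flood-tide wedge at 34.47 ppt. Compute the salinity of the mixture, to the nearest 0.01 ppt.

Conserving salt mass:
salt = 1,280,000×17.85 + 2,180,000×14.88 + 14,400,000×0.42 + 4,440,000×34.47 = 22,848,000 + 32,438,400 + 6,048,000 + 153,046,800 = 214,381,200
volume = 1,280,000 + 2,180,000 + 14,400,000 + 4,440,000 = 22,300,000 m³
S = 214,381,200 / 22,300,000 = 9.6135 ppt

9.61 ppt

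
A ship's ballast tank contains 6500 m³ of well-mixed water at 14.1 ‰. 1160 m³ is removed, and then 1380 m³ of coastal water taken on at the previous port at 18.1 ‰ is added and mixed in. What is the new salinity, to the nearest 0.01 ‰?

14.92 ‰

Remaining after removal: 5,340 m³ at 14.1 ‰ (salt = 75,294)
After addition: salt = 75,294 + 1,380×18.1 = 100,272; volume = 6,720 m³
S = 100,272 / 6,720 = 14.9214 ‰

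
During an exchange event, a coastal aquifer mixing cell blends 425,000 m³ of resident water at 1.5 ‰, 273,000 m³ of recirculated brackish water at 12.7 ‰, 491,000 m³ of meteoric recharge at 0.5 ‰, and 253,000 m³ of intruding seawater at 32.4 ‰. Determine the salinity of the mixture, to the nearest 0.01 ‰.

8.70 ‰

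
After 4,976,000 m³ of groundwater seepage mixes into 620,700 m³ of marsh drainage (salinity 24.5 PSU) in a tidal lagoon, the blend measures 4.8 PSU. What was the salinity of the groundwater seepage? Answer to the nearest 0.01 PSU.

2.34 PSU

Salt balance: 620,700×24.5 + 4,976,000×S = 5,596,700×4.8
15,207,150 + 4,976,000·S = 26,864,160
S = (26,864,160 − 15,207,150) / 4,976,000 = 2.3426 PSU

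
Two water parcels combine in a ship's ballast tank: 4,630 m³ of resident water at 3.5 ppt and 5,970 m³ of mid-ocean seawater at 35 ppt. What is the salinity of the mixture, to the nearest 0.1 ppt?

21.2 ppt

Mass of salt is conserved:
salt = 4,630×3.5 + 5,970×35 = 16,205 + 208,950 = 225,155
volume = 4,630 + 5,970 = 10,600 m³
S = 225,155 / 10,600 = 21.241 ppt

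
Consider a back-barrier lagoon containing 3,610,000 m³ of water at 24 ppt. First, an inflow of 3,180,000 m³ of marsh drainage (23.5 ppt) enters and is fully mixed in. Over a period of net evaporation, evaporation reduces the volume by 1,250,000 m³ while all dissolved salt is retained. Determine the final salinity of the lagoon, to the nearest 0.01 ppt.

29.13 ppt

After mixing: salt = 3,610,000×24 + 3,180,000×23.5 = 161,370,000; volume = 6,790,000 m³
After evaporation: salt unchanged = 161,370,000; volume = 6,790,000 − 1,250,000 = 5,540,000 m³
S = 161,370,000 / 5,540,000 = 29.1282 ppt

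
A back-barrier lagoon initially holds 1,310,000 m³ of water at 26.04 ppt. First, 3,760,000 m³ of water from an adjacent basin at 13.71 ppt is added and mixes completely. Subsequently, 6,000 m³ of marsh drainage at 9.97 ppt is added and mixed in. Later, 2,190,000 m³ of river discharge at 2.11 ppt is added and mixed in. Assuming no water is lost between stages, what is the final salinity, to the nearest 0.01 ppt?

12.43 ppt

By conservation of dissolved salt,
Initial salt = 1,310,000×26.04 = 34,112,400
After stage 1: salt = 34,112,400 + 3,760,000×13.71 = 85,662,000; volume = 5,070,000 m³; S = 16.896 ppt
After stage 2: salt = 85,662,000 + 6,000×9.97 = 85,721,820; volume = 5,076,000 m³; S = 16.888 ppt
After stage 3: salt = 85,721,820 + 2,190,000×2.11 = 90,342,720; volume = 7,266,000 m³
S = 90,342,720 / 7,266,000 = 12.4336 ppt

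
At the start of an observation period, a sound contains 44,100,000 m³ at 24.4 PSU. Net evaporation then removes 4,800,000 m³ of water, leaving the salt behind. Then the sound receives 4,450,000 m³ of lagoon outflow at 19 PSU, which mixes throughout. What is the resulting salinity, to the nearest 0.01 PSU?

After evaporation: salt = 44,100,000×24.4 = 1,076,040,000; volume = 44,100,000 − 4,800,000 = 39,300,000 m³
After mixing: salt = 1,076,040,000 + 4,450,000×19 = 1,160,590,000; volume = 39,300,000 + 4,450,000 = 43,750,000 m³
S = 1,160,590,000 / 43,750,000 = 26.5278 PSU

26.53 PSU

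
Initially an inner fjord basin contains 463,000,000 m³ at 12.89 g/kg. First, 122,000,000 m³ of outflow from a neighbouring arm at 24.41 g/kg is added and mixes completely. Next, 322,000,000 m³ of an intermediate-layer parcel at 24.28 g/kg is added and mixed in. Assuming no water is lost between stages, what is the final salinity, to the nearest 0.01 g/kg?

Total salt / total volume:
Initial salt = 463,000,000×12.89 = 5,968,070,000
After stage 1: salt = 5,968,070,000 + 122,000,000×24.41 = 8,946,090,000; volume = 585,000,000 m³; S = 15.292 g/kg
After stage 2: salt = 8,946,090,000 + 322,000,000×24.28 = 16,764,250,000; volume = 907,000,000 m³
S = 16,764,250,000 / 907,000,000 = 18.4832 g/kg

18.48 g/kg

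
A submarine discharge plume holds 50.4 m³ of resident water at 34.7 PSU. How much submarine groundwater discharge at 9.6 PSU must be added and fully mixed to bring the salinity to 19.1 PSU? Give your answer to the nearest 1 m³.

83 m³

Salt balance: 50.4×34.7 + V×9.6 = (50.4+V)×19.1
1,748.88 + 9.6V = 962.64 + 19.1V
786.24 = 9.5V
V = 82.76 m³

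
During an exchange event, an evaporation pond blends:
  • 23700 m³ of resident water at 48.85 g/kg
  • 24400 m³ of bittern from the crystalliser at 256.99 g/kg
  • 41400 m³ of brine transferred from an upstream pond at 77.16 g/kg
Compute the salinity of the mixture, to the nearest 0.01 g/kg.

By conservation of dissolved salt,
salt = 23,700×48.85 + 24,400×256.99 + 41,400×77.16 = 1,157,745 + 6,270,556 + 3,194,424 = 10,622,725
volume = 23,700 + 24,400 + 41,400 = 89,500 m³
S = 10,622,725 / 89,500 = 118.6897 g/kg

118.69 g/kg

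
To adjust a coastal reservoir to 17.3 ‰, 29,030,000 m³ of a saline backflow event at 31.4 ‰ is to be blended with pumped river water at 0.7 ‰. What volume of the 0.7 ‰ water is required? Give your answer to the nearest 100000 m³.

Salt balance: 29,030,000×31.4 + V×0.7 = (29,030,000+V)×17.3
911,542,000 + 0.7V = 502,219,000 + 17.3V
409,323,000 = 16.6V
V = 24,658,012.05 m³

24700000 m³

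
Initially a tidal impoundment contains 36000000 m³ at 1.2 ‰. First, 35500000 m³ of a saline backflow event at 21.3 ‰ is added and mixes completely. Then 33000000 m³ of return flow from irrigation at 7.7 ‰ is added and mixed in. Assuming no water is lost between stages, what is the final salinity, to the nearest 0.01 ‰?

Total salt / total volume:
Initial salt = 36,000,000×1.2 = 43,200,000
After stage 1: salt = 43,200,000 + 35,500,000×21.3 = 799,350,000; volume = 71,500,000 m³; S = 11.18 ‰
After stage 2: salt = 799,350,000 + 33,000,000×7.7 = 1,053,450,000; volume = 104,500,000 m³
S = 1,053,450,000 / 104,500,000 = 10.0809 ‰

10.08 ‰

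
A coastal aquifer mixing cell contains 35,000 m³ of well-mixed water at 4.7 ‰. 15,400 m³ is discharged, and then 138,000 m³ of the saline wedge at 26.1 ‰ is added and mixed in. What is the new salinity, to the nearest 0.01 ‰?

23.44 ‰

Remaining after removal: 19,600 m³ at 4.7 ‰ (salt = 92,120)
After addition: salt = 92,120 + 138,000×26.1 = 3,693,920; volume = 157,600 m³
S = 3,693,920 / 157,600 = 23.4386 ‰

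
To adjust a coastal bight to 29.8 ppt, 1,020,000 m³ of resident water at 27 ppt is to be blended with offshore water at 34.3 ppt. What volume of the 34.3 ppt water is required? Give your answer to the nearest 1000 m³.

Salt balance: 1,020,000×27 + V×34.3 = (1,020,000+V)×29.8
27,540,000 + 34.3V = 30,396,000 + 29.8V
2,856,000 = 4.5V
V = 634,666.67 m³

635000 m³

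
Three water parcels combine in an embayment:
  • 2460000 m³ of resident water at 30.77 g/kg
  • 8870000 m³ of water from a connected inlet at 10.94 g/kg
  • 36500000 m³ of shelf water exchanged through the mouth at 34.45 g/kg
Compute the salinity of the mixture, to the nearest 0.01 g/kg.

29.90 g/kg

Mass of salt is conserved:
salt = 2,460,000×30.77 + 8,870,000×10.94 + 36,500,000×34.45 = 75,694,200 + 97,037,800 + 1,257,425,000 = 1,430,157,000
volume = 2,460,000 + 8,870,000 + 36,500,000 = 47,830,000 m³
S = 1,430,157,000 / 47,830,000 = 29.9008 g/kg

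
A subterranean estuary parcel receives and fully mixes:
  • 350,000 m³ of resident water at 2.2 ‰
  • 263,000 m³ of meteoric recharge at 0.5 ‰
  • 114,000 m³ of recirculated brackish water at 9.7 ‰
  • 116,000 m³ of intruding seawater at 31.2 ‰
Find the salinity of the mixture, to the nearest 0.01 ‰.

Total salt / total volume:
salt = 350,000×2.2 + 263,000×0.5 + 114,000×9.7 + 116,000×31.2 = 770,000 + 131,500 + 1,105,800 + 3,619,200 = 5,626,500
volume = 350,000 + 263,000 + 114,000 + 116,000 = 843,000 m³
S = 5,626,500 / 843,000 = 6.6744 ‰

6.67 ‰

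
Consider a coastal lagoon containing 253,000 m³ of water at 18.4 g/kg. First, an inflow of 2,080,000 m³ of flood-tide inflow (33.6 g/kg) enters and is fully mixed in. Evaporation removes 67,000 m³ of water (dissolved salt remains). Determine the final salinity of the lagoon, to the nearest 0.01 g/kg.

After mixing: salt = 253,000×18.4 + 2,080,000×33.6 = 74,543,200; volume = 2,333,000 m³
After evaporation: salt unchanged = 74,543,200; volume = 2,333,000 − 67,000 = 2,266,000 m³
S = 74,543,200 / 2,266,000 = 32.8964 g/kg

32.90 g/kg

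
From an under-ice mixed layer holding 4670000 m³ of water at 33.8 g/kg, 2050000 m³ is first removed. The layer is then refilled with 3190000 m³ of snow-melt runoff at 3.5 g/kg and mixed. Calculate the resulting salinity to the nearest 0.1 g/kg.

Remaining after removal: 2,620,000 m³ at 33.8 g/kg (salt = 88,556,000)
After addition: salt = 88,556,000 + 3,190,000×3.5 = 99,721,000; volume = 5,810,000 m³
S = 99,721,000 / 5,810,000 = 17.1637 g/kg

17.2 g/kg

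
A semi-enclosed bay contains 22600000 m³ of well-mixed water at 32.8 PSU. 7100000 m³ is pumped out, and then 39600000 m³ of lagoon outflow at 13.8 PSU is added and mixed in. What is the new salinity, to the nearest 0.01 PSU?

19.14 PSU

Remaining after removal: 15,500,000 m³ at 32.8 PSU (salt = 508,400,000)
After addition: salt = 508,400,000 + 39,600,000×13.8 = 1,054,880,000; volume = 55,100,000 m³
S = 1,054,880,000 / 55,100,000 = 19.1448 PSU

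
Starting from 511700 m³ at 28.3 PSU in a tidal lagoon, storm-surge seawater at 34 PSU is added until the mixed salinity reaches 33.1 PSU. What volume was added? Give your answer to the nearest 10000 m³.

2730000 m³

Salt balance: 511,700×28.3 + V×34 = (511,700+V)×33.1
14,481,110 + 34V = 16,937,270 + 33.1V
2,456,160 = 0.9V
V = 2,729,066.67 m³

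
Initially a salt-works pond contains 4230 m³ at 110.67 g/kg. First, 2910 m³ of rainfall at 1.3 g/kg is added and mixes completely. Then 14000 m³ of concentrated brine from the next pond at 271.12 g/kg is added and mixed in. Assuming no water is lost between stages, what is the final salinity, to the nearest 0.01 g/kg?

201.87 g/kg

Total salt / total volume:
Initial salt = 4,230×110.67 = 468,134.1
After stage 1: salt = 468,134.1 + 2,910×1.3 = 471,917.1; volume = 7,140 m³; S = 66.095 g/kg
After stage 2: salt = 471,917.1 + 14,000×271.12 = 4,267,597.1; volume = 21,140 m³
S = 4,267,597.1 / 21,140 = 201.8731 g/kg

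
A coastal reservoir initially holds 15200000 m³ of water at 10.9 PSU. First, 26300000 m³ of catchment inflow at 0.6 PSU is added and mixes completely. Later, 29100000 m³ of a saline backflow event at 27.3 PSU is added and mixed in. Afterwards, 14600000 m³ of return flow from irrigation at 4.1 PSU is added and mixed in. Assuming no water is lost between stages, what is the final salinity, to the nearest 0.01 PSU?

12.16 PSU

Salt balance:
Initial salt = 15,200,000×10.9 = 165,680,000
After stage 1: salt = 165,680,000 + 26,300,000×0.6 = 181,460,000; volume = 41,500,000 m³; S = 4.373 PSU
After stage 2: salt = 181,460,000 + 29,100,000×27.3 = 975,890,000; volume = 70,600,000 m³; S = 13.823 PSU
After stage 3: salt = 975,890,000 + 14,600,000×4.1 = 1,035,750,000; volume = 85,200,000 m³
S = 1,035,750,000 / 85,200,000 = 12.1567 PSU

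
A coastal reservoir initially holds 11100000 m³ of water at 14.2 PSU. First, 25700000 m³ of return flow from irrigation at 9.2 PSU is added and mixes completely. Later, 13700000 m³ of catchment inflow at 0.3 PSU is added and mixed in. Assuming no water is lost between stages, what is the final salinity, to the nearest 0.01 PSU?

Weighted by volume,
Initial salt = 11,100,000×14.2 = 157,620,000
After stage 1: salt = 157,620,000 + 25,700,000×9.2 = 394,060,000; volume = 36,800,000 m³; S = 10.708 PSU
After stage 2: salt = 394,060,000 + 13,700,000×0.3 = 398,170,000; volume = 50,500,000 m³
S = 398,170,000 / 50,500,000 = 7.8846 PSU

7.88 PSU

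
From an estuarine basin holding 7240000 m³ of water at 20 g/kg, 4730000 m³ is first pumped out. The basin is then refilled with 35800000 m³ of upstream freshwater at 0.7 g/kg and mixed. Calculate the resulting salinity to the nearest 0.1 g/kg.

2.0 g/kg

Remaining after removal: 2,510,000 m³ at 20 g/kg (salt = 50,200,000)
After addition: salt = 50,200,000 + 35,800,000×0.7 = 75,260,000; volume = 38,310,000 m³
S = 75,260,000 / 38,310,000 = 1.9645 g/kg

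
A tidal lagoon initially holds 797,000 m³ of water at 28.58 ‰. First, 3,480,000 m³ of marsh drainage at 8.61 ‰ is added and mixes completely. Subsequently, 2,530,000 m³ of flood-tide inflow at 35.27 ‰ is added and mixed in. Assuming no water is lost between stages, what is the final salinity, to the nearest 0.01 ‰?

20.86 ‰

Conserving salt mass:
Initial salt = 797,000×28.58 = 22,778,260
After stage 1: salt = 22,778,260 + 3,480,000×8.61 = 52,741,060; volume = 4,277,000 m³; S = 12.331 ‰
After stage 2: salt = 52,741,060 + 2,530,000×35.27 = 141,974,160; volume = 6,807,000 m³
S = 141,974,160 / 6,807,000 = 20.8571 ‰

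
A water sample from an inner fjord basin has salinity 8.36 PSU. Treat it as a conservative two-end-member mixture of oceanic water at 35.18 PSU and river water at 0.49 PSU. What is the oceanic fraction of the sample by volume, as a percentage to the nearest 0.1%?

22.7%

Let g be the oceanic fraction. Salt balance per unit volume:
g×35.18 + (1−g)×0.49 = 8.36
g = (8.36 − 0.49) / (35.18 − 0.49) = 7.87/34.69 = 0.2269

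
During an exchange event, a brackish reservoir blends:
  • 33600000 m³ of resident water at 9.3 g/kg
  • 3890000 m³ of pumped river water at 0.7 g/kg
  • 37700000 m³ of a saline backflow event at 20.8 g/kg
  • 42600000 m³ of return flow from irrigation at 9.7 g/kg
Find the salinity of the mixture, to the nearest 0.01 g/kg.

12.84 g/kg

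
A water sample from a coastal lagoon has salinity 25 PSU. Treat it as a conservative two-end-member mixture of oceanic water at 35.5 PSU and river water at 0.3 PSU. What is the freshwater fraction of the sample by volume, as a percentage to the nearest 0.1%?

Let f be the freshwater fraction. Salt balance per unit volume:
f×0.3 + (1−f)×35.5 = 25
f = (35.5 − 25) / (35.5 − 0.3) = 10.5/35.2 = 0.2983

29.8%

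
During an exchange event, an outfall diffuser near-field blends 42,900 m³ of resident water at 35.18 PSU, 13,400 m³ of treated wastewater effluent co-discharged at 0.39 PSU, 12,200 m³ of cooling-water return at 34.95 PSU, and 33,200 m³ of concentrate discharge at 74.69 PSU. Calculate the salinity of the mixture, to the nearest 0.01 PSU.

Salt balance:
salt = 42,900×35.18 + 13,400×0.39 + 12,200×34.95 + 33,200×74.69 = 1,509,222 + 5,226 + 426,390 + 2,479,708 = 4,420,546
volume = 42,900 + 13,400 + 12,200 + 33,200 = 101,700 m³
S = 4,420,546 / 101,700 = 43.4665 PSU

43.47 PSU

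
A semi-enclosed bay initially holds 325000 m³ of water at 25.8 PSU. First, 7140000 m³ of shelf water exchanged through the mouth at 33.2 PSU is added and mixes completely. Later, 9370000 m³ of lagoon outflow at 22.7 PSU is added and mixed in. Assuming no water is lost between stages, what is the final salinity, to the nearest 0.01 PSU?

Total salt / total volume:
Initial salt = 325,000×25.8 = 8,385,000
After stage 1: salt = 8,385,000 + 7,140,000×33.2 = 245,433,000; volume = 7,465,000 m³; S = 32.878 PSU
After stage 2: salt = 245,433,000 + 9,370,000×22.7 = 458,132,000; volume = 16,835,000 m³
S = 458,132,000 / 16,835,000 = 27.2131 PSU

27.21 PSU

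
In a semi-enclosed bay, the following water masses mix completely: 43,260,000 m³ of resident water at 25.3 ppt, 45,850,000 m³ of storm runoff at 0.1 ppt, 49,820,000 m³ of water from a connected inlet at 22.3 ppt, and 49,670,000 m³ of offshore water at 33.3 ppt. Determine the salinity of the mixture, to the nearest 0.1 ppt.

By conservation of dissolved salt,
salt = 43,260,000×25.3 + 45,850,000×0.1 + 49,820,000×22.3 + 49,670,000×33.3 = 1,094,478,000 + 4,585,000 + 1,110,986,000 + 1,654,011,000 = 3,864,060,000
volume = 43,260,000 + 45,850,000 + 49,820,000 + 49,670,000 = 188,600,000 m³
S = 3,864,060,000 / 188,600,000 = 20.488 ppt

20.5 ppt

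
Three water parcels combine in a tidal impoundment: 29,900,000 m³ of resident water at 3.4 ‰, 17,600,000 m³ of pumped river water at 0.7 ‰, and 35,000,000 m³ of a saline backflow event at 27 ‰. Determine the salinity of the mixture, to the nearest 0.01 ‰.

Weighted by volume,
salt = 29,900,000×3.4 + 17,600,000×0.7 + 35,000,000×27 = 101,660,000 + 12,320,000 + 945,000,000 = 1,058,980,000
volume = 29,900,000 + 17,600,000 + 35,000,000 = 82,500,000 m³
S = 1,058,980,000 / 82,500,000 = 12.8361 ‰

12.84 ‰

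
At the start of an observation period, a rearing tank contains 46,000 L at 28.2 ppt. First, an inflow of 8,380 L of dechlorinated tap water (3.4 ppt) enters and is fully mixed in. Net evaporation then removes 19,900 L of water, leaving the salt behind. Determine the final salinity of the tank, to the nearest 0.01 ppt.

38.45 ppt

After mixing: salt = 46,000×28.2 + 8,380×3.4 = 1,325,692; volume = 54,380 L
After evaporation: salt unchanged = 1,325,692; volume = 54,380 − 19,900 = 34,480 L
S = 1,325,692 / 34,480 = 38.4481 ppt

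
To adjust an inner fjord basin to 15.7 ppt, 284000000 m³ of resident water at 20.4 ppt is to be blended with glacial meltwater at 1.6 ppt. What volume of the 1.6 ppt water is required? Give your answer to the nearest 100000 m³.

94700000 m³

Salt balance: 284,000,000×20.4 + V×1.6 = (284,000,000+V)×15.7
5,793,600,000 + 1.6V = 4,458,800,000 + 15.7V
1,334,800,000 = 14.1V
V = 94,666,666.67 m³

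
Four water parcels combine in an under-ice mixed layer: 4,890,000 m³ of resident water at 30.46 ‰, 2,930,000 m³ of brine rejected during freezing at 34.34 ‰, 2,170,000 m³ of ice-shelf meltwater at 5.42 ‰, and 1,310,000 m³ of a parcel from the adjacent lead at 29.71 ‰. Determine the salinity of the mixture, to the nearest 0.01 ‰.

Conserving salt mass:
salt = 4,890,000×30.46 + 2,930,000×34.34 + 2,170,000×5.42 + 1,310,000×29.71 = 148,949,400 + 100,616,200 + 11,761,400 + 38,920,100 = 300,247,100
volume = 4,890,000 + 2,930,000 + 2,170,000 + 1,310,000 = 11,300,000 m³
S = 300,247,100 / 11,300,000 = 26.5705 ‰

26.57 ‰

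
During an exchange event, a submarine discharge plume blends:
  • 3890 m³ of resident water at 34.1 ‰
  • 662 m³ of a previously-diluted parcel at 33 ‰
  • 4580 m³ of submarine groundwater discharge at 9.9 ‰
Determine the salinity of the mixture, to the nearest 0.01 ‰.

Weighted by volume,
salt = 3,890×34.1 + 662×33 + 4,580×9.9 = 132,649 + 21,846 + 45,342 = 199,837
volume = 3,890 + 662 + 4,580 = 9,132 m³
S = 199,837 / 9,132 = 21.8832 ‰

21.88 ‰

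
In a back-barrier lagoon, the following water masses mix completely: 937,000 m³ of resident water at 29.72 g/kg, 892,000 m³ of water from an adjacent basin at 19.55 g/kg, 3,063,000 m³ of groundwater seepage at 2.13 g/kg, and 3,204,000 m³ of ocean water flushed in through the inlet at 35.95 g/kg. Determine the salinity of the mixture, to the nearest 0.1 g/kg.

20.6 g/kg

Mass of salt is conserved:
salt = 937,000×29.72 + 892,000×19.55 + 3,063,000×2.13 + 3,204,000×35.95 = 27,847,640 + 17,438,600 + 6,524,190 + 115,183,800 = 166,994,230
volume = 937,000 + 892,000 + 3,063,000 + 3,204,000 = 8,096,000 m³
S = 166,994,230 / 8,096,000 = 20.627 g/kg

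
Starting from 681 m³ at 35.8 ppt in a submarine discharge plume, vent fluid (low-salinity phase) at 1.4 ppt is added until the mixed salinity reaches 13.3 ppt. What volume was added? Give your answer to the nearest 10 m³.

Salt balance: 681×35.8 + V×1.4 = (681+V)×13.3
24,379.8 + 1.4V = 9,057.3 + 13.3V
15,322.5 = 11.9V
V = 1,287.61 m³

1290 m³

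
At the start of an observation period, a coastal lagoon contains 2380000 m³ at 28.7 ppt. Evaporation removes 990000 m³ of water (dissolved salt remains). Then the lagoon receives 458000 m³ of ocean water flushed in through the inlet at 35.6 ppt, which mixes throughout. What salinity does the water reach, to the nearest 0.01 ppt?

45.79 ppt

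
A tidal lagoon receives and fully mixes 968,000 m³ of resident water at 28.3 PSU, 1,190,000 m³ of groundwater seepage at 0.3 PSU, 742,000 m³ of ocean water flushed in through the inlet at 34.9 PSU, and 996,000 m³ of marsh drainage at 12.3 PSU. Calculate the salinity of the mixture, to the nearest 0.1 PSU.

By conservation of dissolved salt,
salt = 968,000×28.3 + 1,190,000×0.3 + 742,000×34.9 + 996,000×12.3 = 27,394,400 + 357,000 + 25,895,800 + 12,250,800 = 65,898,000
volume = 968,000 + 1,190,000 + 742,000 + 996,000 = 3,896,000 m³
S = 65,898,000 / 3,896,000 = 16.914 PSU

16.9 PSU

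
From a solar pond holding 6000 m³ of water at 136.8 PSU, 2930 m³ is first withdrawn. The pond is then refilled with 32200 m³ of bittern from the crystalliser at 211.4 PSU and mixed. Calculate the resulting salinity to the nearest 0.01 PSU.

204.91 PSU

Remaining after removal: 3,070 m³ at 136.8 PSU (salt = 419,976)
After addition: salt = 419,976 + 32,200×211.4 = 7,227,056; volume = 35,270 m³
S = 7,227,056 / 35,270 = 204.9066 PSU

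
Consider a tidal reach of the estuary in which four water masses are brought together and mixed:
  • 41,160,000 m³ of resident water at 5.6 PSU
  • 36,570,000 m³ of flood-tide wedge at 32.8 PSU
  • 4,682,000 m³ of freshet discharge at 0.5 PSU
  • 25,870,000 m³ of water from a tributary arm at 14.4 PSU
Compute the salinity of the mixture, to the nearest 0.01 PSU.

16.67 PSU

Salt balance:
salt = 41,160,000×5.6 + 36,570,000×32.8 + 4,682,000×0.5 + 25,870,000×14.4 = 230,496,000 + 1,199,496,000 + 2,341,000 + 372,528,000 = 1,804,861,000
volume = 41,160,000 + 36,570,000 + 4,682,000 + 25,870,000 = 108,282,000 m³
S = 1,804,861,000 / 108,282,000 = 16.6682 PSU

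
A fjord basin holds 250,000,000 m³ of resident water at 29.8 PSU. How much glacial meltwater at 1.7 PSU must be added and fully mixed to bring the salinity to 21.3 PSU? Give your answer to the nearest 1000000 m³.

Salt balance: 250,000,000×29.8 + V×1.7 = (250,000,000+V)×21.3
7,450,000,000 + 1.7V = 5,325,000,000 + 21.3V
2,125,000,000 = 19.6V
V = 108,418,367.35 m³

108000000 m³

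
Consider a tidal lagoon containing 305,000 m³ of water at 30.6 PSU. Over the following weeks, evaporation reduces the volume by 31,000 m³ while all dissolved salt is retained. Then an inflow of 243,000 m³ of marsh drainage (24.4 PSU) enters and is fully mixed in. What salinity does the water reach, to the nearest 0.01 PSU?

After evaporation: salt = 305,000×30.6 = 9,333,000; volume = 305,000 − 31,000 = 274,000 m³
After mixing: salt = 9,333,000 + 243,000×24.4 = 15,262,200; volume = 274,000 + 243,000 = 517,000 m³
S = 15,262,200 / 517,000 = 29.5207 PSU

29.52 PSU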